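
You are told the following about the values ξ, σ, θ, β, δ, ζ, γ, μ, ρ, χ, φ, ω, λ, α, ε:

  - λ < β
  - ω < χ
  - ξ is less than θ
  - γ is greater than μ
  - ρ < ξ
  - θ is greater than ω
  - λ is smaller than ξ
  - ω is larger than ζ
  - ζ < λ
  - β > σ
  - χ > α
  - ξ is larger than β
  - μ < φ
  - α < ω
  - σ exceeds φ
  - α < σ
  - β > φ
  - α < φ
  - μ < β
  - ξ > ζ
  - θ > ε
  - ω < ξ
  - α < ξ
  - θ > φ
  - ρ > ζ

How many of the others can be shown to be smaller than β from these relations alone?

6

From β the given relations immediately reach μ, φ, σ, λ.
From those, ζ, α — 6 in total.
No other element is forced below β by the given relations, so the count is 6.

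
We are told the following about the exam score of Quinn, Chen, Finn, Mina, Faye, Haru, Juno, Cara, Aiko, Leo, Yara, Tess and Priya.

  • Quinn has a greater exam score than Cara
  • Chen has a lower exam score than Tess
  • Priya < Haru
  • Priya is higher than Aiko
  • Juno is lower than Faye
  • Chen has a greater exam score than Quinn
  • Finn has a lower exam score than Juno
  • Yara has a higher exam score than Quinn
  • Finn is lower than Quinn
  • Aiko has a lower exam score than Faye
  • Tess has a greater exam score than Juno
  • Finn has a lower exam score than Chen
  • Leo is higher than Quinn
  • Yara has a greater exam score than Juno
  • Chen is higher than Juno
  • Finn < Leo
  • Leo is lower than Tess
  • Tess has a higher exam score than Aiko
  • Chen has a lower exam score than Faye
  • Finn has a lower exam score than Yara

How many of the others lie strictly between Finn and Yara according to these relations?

2

Chaining upward from Finn reaches: Juno, Quinn, Chen, Leo, Tess, Faye.
Chaining downward from Yara reaches: Cara, Juno, Quinn.
Strictly between Finn and Yara are those in both lists: Juno, Quinn — 2 elements.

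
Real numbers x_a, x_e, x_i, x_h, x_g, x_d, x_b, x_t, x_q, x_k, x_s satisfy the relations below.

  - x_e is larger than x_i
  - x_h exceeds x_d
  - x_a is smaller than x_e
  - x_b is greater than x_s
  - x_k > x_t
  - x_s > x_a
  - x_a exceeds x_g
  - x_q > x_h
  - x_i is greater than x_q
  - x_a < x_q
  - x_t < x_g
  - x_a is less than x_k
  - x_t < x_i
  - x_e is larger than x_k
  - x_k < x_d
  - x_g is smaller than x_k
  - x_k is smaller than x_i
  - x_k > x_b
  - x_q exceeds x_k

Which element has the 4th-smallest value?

x_s

Chaining the given pairs: x_t < x_g < x_a < x_s < x_b < x_k < x_d < x_h < x_q < x_i < x_e.
Counting 4 from the smallest end gives x_s.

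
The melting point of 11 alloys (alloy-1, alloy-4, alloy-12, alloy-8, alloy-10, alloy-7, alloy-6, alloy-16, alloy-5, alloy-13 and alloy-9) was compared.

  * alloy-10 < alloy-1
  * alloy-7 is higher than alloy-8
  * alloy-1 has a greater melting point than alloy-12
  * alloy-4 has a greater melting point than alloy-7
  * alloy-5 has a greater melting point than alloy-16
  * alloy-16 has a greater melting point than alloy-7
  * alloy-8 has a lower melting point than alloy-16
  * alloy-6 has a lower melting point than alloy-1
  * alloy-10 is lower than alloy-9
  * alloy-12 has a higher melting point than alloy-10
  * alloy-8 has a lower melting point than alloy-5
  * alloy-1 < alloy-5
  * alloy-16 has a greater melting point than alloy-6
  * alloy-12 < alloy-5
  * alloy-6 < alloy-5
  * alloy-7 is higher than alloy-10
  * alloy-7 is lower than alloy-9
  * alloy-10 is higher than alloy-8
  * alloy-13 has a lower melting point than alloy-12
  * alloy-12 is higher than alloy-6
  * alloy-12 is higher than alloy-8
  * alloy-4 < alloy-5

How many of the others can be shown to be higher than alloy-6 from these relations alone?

The elements the relations force above alloy-6 are alloy-12, alloy-1, alloy-16, alloy-5 — no chain reaches any other.
That is 4.

4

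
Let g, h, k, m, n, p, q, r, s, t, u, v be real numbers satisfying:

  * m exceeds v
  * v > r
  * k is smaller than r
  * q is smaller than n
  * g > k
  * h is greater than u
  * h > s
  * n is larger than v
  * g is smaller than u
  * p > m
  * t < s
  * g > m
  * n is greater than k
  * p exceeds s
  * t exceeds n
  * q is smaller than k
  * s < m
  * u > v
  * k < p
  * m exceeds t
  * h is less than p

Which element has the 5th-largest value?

Chaining the given pairs: q < k < r < v < n < t < s < m < g < u < h < p.
The 5th largest is m.

m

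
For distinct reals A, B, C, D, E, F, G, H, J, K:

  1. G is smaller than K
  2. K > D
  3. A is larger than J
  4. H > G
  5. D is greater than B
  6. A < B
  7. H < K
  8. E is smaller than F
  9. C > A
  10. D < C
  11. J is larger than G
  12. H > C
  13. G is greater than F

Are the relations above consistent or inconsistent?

consistent

The single ordering E < F < G < J < A < B < D < C < H < K satisfies every listed relation, so no contradiction arises.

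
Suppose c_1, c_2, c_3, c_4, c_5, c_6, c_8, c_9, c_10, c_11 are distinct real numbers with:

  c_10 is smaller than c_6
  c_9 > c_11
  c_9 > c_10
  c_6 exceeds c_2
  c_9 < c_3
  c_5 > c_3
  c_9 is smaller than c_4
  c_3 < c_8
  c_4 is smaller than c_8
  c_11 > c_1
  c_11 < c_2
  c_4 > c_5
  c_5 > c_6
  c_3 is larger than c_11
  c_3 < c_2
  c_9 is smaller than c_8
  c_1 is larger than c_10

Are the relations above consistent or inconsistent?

consistent

Every relation is compatible with c_10 < c_1 < c_11 < c_9 < c_3 < c_2 < c_6 < c_5 < c_4 < c_8; the set is consistent.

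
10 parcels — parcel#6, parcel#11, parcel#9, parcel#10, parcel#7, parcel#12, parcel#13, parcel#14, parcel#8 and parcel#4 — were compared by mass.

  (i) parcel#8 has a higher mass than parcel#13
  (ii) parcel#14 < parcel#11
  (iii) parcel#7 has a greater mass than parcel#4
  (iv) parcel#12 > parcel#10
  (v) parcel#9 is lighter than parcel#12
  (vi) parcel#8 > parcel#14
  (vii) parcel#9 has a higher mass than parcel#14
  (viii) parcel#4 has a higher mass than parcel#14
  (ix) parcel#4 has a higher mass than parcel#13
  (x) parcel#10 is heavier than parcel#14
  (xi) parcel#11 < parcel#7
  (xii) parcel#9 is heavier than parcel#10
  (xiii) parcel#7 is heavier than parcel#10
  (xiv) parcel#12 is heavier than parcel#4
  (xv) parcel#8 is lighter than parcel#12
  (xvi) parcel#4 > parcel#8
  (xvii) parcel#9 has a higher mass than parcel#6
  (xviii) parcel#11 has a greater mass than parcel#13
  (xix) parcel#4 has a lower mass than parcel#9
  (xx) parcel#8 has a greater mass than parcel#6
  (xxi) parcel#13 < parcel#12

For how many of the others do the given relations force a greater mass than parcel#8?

From parcel#8 the given relations immediately reach parcel#4, parcel#12.
From those, parcel#9, parcel#7 — 4 in total.
No other element is forced above parcel#8 by the given relations, so the count is 4.

4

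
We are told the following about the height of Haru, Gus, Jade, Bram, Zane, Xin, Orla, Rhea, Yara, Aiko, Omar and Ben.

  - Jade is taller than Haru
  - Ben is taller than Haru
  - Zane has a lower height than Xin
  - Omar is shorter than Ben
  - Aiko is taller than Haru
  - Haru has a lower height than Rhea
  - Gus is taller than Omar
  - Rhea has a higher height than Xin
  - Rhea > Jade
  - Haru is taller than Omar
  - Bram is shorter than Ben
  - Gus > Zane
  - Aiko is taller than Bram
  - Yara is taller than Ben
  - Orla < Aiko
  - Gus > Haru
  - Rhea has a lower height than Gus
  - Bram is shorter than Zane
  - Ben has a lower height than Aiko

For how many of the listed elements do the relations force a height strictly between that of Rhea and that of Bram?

2

The relations place Bram below Rhea. An element lies strictly between them when it is forced above Bram and also forced below Rhea.
Above Bram: {Zane, Ben, Xin, Gus, Aiko, Yara}. Below Rhea: {Omar, Haru, Jade, Zane, Xin}.
Intersection: {Zane, Xin} — 2.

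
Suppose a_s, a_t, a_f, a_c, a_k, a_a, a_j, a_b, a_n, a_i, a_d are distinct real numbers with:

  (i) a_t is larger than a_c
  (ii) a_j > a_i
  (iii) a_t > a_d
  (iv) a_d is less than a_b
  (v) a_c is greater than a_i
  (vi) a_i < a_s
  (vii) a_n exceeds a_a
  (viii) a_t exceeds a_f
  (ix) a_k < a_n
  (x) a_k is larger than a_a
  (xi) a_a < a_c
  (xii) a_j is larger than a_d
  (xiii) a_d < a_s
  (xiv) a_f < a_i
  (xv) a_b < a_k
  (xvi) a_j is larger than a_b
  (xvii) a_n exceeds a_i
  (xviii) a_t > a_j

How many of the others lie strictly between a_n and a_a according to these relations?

1

The relations place a_a below a_n. An element lies strictly between them when it is forced above a_a and also forced below a_n.
Above a_a: {a_c, a_k, a_t}. Below a_n: {a_d, a_b, a_f, a_i, a_k}.
Intersection: {a_k} — 1.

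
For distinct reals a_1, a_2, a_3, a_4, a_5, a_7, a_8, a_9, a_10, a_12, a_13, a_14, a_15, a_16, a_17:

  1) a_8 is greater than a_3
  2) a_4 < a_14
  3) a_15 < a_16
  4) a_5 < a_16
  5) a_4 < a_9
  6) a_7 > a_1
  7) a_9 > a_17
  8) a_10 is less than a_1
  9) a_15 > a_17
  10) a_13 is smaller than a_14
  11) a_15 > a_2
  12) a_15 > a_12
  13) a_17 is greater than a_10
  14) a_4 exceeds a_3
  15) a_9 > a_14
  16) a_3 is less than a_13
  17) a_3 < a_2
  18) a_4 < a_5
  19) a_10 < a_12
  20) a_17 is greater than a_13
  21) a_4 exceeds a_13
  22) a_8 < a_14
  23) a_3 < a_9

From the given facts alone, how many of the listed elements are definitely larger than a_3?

From a_3 the given relations immediately reach a_13, a_8, a_4, a_2, a_9.
From those, a_5, a_17, a_14, a_15 — 9 in total.
From those, a_16 — 10 in total.
Nothing else is reachable above a_3; 10 in all.

10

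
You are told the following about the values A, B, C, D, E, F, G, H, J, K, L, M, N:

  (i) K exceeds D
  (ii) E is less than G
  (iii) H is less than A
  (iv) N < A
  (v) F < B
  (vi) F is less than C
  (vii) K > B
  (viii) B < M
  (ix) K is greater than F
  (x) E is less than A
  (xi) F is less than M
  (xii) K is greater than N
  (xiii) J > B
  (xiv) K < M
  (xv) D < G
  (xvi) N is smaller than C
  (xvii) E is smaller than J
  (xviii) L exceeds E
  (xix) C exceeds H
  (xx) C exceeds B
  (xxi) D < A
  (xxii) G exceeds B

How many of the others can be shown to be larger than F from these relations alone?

6

Directly above F: B, K, M, C.
One step further: G, J (6 so far).
No other element is forced above F by the given relations, so the count is 6.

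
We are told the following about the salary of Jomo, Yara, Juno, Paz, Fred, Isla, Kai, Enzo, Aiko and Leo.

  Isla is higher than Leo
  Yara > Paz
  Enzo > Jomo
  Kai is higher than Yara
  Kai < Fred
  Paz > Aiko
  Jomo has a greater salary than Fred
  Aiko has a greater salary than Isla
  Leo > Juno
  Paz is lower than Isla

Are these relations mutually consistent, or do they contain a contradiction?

inconsistent

We have Paz < Isla stated directly, yet also Isla < Aiko < Paz by chaining the others — so Isla < Paz. Contradiction.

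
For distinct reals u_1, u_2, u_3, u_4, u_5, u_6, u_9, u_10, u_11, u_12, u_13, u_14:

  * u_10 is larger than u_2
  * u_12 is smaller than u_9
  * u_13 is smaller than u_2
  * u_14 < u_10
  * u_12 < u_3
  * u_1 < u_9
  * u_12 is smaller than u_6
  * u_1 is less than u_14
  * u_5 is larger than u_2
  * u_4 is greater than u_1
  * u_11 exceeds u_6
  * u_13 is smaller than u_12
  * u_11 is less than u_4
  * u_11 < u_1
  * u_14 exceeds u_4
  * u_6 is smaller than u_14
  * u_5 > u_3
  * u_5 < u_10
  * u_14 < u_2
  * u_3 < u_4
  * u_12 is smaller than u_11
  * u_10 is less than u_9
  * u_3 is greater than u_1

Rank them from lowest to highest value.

Nothing is placed below u_13, so it is least; from there u_13 < u_12; u_12 < u_6; u_6 < u_11; u_11 < u_1; u_1 < u_3; u_3 < u_4; u_4 < u_14; u_14 < u_2; u_2 < u_5; u_5 < u_10; u_10 < u_9, each given directly.

u_13 < u_12 < u_6 < u_11 < u_1 < u_3 < u_4 < u_14 < u_2 < u_5 < u_10 < u_9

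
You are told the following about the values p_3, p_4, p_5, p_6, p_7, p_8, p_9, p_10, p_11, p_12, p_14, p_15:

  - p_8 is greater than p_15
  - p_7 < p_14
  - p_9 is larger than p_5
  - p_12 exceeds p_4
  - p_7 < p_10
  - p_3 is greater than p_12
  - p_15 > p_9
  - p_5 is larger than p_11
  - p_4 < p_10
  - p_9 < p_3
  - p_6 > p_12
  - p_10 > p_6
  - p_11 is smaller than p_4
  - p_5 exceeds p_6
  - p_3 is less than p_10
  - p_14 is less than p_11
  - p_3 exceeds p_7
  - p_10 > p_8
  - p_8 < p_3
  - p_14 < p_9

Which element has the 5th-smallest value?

p_12

Piecing the relations together gives one ordering: p_7 < p_14 < p_11 < p_4 < p_12 < p_6 < p_5 < p_9 < p_15 < p_8 < p_3 < p_10.
Counting 5 from the smallest end gives p_12.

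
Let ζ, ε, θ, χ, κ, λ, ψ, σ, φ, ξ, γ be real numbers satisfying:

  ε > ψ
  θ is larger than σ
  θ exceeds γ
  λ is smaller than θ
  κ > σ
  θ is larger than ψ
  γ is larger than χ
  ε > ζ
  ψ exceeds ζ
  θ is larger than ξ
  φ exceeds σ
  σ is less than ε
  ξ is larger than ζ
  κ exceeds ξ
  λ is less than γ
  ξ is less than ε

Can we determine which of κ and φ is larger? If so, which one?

Following every chain through κ: below κ we get σ, ζ, ξ.
φ is not reached, and no chain runs the other way from φ to κ.
So the given relations leave the order of κ and φ undetermined.

undetermined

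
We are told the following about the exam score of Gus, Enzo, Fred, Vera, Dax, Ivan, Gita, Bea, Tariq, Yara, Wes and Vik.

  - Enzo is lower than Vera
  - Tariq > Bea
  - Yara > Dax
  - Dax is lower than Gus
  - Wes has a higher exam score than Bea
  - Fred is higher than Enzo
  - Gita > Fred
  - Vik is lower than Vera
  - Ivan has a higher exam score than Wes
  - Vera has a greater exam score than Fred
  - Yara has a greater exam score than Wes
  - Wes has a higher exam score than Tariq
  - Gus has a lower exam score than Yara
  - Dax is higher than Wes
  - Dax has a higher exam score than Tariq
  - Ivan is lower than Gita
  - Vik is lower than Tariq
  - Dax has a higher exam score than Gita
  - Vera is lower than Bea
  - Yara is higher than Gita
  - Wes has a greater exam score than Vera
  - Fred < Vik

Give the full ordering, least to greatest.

Nothing is placed below Enzo, so it is least; from there Enzo < Fred; Fred < Vik; Vik < Vera; Vera < Bea; Bea < Tariq; Tariq < Wes; Wes < Ivan; Ivan < Gita; Gita < Dax; Dax < Gus; Gus < Yara, each given directly.

Enzo < Fred < Vik < Vera < Bea < Tariq < Wes < Ivan < Gita < Dax < Gus < Yara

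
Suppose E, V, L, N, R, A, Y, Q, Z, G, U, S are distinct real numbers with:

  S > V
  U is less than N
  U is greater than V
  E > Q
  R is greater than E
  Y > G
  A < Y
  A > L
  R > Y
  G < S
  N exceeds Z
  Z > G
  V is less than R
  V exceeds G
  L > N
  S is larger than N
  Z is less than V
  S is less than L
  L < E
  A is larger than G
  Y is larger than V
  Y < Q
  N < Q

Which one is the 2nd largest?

Piecing the relations together gives one ordering: G < Z < V < U < N < S < L < A < Y < Q < E < R.
Counting 2 from the largest end gives E.

E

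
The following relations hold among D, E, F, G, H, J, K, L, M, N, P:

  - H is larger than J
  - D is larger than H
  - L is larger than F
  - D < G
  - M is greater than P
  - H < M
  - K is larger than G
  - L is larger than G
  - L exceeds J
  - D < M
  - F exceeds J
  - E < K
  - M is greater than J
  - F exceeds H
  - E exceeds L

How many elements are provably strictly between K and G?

2

The relations place G below K. An element lies strictly between them when it is forced above G and also forced below K.
Above G: {L, E}. Below K: {J, H, D, F, L, E}.
Intersection: {L, E} — 2.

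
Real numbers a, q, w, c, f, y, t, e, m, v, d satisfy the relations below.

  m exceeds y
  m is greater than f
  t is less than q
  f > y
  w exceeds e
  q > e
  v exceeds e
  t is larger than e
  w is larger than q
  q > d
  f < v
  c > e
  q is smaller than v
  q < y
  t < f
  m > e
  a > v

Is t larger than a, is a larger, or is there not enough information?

Following the relations from t: t < q < y < f < v < a.
So a is larger.

a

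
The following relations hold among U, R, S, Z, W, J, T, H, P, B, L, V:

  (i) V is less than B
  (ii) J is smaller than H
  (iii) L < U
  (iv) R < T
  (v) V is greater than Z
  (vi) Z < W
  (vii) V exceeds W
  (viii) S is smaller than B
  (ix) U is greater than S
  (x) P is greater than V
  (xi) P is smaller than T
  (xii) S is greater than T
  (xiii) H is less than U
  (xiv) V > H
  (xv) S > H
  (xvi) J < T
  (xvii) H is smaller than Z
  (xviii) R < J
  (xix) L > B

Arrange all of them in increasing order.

Nothing is placed below R, so it is least; from there R < J; J < H; H < Z; Z < W; W < V; V < P; P < T; T < S; S < B; B < L; L < U, each given directly.

R < J < H < Z < W < V < P < T < S < B < L < U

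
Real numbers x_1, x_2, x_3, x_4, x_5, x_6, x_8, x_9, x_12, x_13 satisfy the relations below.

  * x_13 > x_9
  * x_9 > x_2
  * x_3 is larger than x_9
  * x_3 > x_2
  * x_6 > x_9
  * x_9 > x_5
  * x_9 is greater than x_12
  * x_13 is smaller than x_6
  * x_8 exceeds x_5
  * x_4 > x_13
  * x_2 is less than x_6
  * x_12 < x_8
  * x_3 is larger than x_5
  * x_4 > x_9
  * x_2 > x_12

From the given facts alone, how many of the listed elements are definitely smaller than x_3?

Directly below x_3: x_5, x_2, x_9.
One step further: x_12 (4 so far).
Nothing else is reachable below x_3; 4 in all.

4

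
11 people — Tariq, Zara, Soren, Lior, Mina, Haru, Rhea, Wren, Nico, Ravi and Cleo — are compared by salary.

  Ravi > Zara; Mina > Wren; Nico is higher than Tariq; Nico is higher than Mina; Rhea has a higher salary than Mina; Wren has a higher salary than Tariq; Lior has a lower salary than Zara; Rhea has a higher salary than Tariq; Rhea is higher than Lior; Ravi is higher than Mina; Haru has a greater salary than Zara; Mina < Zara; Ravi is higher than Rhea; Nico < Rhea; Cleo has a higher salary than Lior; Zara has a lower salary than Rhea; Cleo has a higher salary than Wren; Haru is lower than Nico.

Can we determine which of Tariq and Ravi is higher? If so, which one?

Ravi

The relevant relations are Tariq < Wren; Wren < Mina; Mina < Zara; Zara < Rhea; Rhea < Ravi.
Together: Tariq < Wren < Mina < Zara < Rhea < Ravi.
So Ravi is higher.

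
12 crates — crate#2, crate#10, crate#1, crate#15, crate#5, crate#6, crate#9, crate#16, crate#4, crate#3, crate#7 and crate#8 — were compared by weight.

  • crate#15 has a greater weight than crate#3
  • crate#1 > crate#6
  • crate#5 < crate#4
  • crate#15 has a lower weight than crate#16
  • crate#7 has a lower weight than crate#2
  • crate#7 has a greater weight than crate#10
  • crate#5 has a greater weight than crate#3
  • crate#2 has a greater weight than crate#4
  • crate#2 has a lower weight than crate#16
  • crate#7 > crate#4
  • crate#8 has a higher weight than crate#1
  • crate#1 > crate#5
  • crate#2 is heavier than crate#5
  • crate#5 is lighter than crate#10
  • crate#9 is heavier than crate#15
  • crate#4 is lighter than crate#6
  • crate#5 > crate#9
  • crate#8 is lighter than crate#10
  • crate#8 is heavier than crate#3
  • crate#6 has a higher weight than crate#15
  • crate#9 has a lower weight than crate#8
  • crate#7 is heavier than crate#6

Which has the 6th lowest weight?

Piecing the relations together gives one ordering: crate#3 < crate#15 < crate#9 < crate#5 < crate#4 < crate#6 < crate#1 < crate#8 < crate#10 < crate#7 < crate#2 < crate#16.
Counting 6 from the smallest end gives crate#6.

crate#6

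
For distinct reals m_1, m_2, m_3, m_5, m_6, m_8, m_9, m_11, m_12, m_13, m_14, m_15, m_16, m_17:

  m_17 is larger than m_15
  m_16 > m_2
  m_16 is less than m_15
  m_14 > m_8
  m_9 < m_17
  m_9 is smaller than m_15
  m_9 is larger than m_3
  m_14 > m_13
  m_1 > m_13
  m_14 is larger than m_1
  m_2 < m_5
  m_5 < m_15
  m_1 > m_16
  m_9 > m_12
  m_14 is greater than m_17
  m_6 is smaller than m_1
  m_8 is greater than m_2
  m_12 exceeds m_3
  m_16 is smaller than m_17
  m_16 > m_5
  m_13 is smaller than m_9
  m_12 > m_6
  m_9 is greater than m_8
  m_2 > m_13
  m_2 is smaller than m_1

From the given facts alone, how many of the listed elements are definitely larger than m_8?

Directly above m_8: m_9, m_14.
One step further: m_15, m_17 (4 so far).
No other element is forced above m_8 by the given relations, so the count is 4.

4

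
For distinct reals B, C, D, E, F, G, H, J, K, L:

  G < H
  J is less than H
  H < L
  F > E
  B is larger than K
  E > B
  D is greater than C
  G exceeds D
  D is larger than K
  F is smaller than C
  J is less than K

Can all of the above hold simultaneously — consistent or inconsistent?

The single ordering J < K < B < E < F < C < D < G < H < L satisfies every listed relation, so no contradiction arises.

consistent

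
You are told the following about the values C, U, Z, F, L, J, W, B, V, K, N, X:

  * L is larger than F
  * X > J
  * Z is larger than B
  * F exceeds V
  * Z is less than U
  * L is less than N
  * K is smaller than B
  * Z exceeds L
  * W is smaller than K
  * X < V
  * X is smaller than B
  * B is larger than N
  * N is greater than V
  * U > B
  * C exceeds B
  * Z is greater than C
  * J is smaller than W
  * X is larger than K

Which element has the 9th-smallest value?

Piecing the relations together gives one ordering: J < W < K < X < V < F < L < N < B < C < Z < U.
Counting 9 from the smallest end gives B.

B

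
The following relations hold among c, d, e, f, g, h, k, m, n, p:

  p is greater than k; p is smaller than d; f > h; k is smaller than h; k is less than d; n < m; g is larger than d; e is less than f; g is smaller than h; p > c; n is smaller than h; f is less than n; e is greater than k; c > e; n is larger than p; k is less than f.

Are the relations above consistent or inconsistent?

inconsistent

Chaining the given relations yields h < f < n, so h < n. But one relation states n < h. These cannot both hold.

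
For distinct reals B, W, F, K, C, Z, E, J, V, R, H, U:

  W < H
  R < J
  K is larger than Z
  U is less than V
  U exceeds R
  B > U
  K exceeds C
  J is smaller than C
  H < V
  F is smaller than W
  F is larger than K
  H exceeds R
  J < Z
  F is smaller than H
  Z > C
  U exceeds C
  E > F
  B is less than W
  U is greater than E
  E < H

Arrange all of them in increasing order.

Each adjacent pair is fixed by a given relation: R < J; J < C; C < Z; Z < K; K < F; F < E; E < U; U < B; B < W; W < H; H < V. Chaining them end to end gives the full order.

R < J < C < Z < K < F < E < U < B < W < H < V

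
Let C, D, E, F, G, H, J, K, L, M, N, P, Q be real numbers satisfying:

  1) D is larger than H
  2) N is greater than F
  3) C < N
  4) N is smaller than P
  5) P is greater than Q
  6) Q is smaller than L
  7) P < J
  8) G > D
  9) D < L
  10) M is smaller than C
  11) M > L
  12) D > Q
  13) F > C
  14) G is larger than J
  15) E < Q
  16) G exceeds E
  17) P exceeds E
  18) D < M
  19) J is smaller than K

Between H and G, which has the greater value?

Chaining the given relations: H < D < M < C < F < N < P < J < G.
So H < G; G is the larger of the two.

G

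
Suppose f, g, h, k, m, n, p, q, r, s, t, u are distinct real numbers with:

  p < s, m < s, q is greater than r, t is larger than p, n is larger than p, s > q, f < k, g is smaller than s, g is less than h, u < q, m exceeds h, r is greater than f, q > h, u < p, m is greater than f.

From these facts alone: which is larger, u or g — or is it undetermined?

Following every chain through u: above u we get p, t, q, n, s.
g is not reached, and no chain runs the other way from g to u.
So the given relations leave the order of u and g undetermined.

undetermined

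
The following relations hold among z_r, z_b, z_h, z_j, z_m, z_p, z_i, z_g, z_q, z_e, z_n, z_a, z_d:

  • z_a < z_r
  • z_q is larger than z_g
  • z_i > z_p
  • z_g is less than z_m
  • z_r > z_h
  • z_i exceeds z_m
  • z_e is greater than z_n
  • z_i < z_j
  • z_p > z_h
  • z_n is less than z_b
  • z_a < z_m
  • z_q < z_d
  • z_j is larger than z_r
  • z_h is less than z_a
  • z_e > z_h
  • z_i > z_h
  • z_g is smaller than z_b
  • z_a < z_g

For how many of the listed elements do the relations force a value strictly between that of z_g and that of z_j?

2

Chaining upward from z_g reaches: z_m, z_q, z_i, z_d, z_b.
Chaining downward from z_j reaches: z_h, z_p, z_a, z_m, z_r, z_i.
Strictly between z_g and z_j are those in both lists: z_m, z_i — 2 elements.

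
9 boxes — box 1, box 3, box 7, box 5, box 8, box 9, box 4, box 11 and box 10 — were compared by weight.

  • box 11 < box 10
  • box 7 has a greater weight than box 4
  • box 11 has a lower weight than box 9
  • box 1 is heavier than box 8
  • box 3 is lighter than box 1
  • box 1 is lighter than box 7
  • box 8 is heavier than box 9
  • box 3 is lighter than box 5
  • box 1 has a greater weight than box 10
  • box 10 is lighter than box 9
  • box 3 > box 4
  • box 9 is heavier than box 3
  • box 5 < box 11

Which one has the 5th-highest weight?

box 10

Piecing the relations together gives one ordering: box 4 < box 3 < box 5 < box 11 < box 10 < box 9 < box 8 < box 1 < box 7.
The 5th largest is box 10.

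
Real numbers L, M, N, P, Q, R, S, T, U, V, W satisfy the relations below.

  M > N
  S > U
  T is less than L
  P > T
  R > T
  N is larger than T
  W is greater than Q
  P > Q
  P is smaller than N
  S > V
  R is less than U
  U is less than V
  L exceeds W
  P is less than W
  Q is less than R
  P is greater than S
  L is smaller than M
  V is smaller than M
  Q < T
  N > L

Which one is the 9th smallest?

The consecutive relations fix a unique order: Q < T < R < U < V < S < P < W < L < N < M.
The 9th smallest is L.

L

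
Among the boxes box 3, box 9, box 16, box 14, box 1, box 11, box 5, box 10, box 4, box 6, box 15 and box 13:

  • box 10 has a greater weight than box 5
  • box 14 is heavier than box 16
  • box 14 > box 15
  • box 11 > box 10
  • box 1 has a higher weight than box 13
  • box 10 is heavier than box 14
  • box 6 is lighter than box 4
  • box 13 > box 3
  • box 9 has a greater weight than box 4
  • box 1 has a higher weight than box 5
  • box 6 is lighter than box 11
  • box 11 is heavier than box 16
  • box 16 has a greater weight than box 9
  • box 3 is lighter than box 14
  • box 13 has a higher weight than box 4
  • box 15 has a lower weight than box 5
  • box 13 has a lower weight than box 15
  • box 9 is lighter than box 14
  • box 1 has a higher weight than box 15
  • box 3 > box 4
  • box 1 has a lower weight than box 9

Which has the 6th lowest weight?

Chaining the given pairs: box 6 < box 4 < box 3 < box 13 < box 15 < box 5 < box 1 < box 9 < box 16 < box 14 < box 10 < box 11.
Counting 6 from the smallest end gives box 5.

box 5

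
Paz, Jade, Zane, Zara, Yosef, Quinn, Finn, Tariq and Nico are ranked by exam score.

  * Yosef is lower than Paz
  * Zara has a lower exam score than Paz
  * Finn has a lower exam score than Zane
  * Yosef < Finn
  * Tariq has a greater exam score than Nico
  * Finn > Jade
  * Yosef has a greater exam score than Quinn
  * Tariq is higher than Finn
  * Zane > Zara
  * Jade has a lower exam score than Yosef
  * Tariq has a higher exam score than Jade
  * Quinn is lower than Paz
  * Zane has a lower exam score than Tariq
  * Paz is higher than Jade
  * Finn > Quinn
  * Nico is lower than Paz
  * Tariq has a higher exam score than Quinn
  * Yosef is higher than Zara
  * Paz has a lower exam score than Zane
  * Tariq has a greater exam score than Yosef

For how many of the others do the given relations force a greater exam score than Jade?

Directly above Jade: Yosef, Paz, Finn, Tariq.
One step further: Zane (5 so far).
Nothing else is reachable above Jade; 5 in all.

5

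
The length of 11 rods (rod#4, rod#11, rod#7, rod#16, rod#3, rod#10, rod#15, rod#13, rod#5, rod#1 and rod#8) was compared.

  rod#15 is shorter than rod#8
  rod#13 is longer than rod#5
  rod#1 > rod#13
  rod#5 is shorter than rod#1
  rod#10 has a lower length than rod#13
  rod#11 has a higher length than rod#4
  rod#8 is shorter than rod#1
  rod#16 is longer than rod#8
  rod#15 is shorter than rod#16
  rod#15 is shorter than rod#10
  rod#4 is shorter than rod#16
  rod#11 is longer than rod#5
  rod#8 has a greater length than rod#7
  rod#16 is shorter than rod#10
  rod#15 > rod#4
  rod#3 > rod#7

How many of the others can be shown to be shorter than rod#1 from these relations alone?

From rod#1 the given relations immediately reach rod#5, rod#8, rod#13.
From those, rod#7, rod#15, rod#10 — 6 in total.
From those, rod#4, rod#16 — 8 in total.
Nothing else is reachable below rod#1; 8 in all.

8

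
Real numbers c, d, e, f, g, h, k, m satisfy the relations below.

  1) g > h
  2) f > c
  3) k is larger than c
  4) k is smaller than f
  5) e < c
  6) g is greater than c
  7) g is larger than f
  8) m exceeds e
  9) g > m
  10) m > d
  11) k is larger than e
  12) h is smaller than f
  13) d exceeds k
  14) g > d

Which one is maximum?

Chaining downward from g: directly below it, c, h, f, d, m; then e, k.
That covers every other element, and nothing is given above g, so g is the maximum.

g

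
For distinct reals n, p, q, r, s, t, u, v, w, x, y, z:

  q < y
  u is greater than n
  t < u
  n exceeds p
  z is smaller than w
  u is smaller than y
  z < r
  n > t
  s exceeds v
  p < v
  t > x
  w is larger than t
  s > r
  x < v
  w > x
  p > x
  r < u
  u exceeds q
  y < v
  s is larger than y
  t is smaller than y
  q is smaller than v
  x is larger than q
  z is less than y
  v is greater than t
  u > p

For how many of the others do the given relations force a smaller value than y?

The elements the relations force below y are q, z, x, p, t, n, r, u — no chain reaches any other.
That is 8.

8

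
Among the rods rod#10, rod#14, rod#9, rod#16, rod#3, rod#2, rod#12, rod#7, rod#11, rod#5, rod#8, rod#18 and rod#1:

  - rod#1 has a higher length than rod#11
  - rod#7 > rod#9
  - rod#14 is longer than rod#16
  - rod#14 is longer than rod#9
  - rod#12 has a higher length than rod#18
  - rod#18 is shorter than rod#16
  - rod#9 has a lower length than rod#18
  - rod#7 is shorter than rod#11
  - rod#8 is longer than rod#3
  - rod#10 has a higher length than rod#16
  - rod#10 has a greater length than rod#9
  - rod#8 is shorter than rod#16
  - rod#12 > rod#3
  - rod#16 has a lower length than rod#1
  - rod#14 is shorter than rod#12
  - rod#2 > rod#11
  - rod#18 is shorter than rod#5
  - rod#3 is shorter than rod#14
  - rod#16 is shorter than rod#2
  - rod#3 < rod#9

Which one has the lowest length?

rod#3

rod#9 is not least since rod#3 < rod#9; rod#18 is not least since rod#9 < rod#18; rod#7 is not least since rod#9 < rod#7; rod#8 is not least since rod#3 < rod#8; rod#16 is not least since rod#18 < rod#16; rod#11 is not least since rod#7 < rod#11; rod#1 is not least since rod#16 < rod#1; rod#14 is not least since rod#3 < rod#14; rod#5 is not least since rod#18 < rod#5; rod#2 is not least since rod#16 < rod#2; rod#10 is not least since rod#9 < rod#10; rod#12 is not least since rod#14 < rod#12.
Only rod#3 has nothing below it, so rod#3 is the lowest length.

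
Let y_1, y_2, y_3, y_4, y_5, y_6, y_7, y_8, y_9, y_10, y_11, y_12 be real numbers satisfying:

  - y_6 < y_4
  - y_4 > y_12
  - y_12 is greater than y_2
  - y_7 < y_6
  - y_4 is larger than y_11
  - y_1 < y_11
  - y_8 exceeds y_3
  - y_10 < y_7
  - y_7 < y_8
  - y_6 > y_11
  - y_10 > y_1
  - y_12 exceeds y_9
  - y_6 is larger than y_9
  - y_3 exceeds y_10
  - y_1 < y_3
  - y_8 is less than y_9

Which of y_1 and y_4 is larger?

y_1 < y_10 < y_7 < y_8 < y_9 < y_6 < y_4, by transitivity through y_10, y_7, y_8, y_9, y_6.
So y_1 < y_4; y_4 is the larger of the two.

y_4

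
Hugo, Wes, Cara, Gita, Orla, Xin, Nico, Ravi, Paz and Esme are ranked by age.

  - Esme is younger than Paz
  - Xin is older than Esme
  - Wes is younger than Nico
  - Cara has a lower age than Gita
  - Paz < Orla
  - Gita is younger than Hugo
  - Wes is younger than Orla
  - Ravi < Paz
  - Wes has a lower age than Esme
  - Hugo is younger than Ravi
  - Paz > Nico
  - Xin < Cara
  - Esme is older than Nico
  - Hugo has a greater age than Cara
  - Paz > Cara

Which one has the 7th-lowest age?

Chaining the given pairs: Wes < Nico < Esme < Xin < Cara < Gita < Hugo < Ravi < Paz < Orla.
Counting 7 from the smallest end gives Hugo.

Hugo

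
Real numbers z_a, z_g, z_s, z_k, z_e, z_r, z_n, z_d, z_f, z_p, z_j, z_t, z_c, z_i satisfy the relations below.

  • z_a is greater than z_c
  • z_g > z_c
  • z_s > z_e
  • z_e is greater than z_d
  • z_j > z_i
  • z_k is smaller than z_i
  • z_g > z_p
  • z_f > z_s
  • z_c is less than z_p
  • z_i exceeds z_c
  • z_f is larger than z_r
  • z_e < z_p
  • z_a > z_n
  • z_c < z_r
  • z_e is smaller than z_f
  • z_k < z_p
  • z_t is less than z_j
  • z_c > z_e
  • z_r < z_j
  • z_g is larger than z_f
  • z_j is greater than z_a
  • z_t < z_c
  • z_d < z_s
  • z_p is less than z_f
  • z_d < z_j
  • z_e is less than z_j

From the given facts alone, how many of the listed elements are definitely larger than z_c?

From z_c the given relations immediately reach z_r, z_i, z_a, z_p, z_g.
From those, z_j, z_f — 7 in total.
Nothing else is reachable above z_c; 7 in all.

7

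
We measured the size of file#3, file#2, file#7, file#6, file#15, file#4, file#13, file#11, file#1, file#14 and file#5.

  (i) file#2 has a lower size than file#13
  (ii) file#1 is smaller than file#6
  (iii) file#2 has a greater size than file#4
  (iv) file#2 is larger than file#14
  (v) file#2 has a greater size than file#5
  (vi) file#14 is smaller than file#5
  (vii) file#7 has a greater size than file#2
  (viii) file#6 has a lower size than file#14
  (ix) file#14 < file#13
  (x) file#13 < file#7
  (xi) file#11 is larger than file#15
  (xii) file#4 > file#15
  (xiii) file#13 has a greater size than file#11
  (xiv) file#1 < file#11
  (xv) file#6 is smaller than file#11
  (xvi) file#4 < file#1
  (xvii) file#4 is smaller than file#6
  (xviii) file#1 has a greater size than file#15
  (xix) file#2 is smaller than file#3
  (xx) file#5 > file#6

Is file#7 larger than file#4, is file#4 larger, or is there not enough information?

file#7

file#4 < file#1 < file#6 < file#14 < file#5 < file#2 < file#13 < file#7, by transitivity through file#1, file#6, file#14, file#5, file#2, file#13.
So file#7 is larger.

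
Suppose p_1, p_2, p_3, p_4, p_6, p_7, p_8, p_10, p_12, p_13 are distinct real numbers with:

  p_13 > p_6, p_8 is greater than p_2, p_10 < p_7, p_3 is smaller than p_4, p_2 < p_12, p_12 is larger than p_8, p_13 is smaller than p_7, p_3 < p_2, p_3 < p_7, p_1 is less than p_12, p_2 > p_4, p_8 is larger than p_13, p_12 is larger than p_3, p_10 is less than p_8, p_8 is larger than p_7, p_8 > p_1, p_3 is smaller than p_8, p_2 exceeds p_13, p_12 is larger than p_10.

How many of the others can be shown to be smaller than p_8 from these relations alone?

From p_8 the given relations immediately reach p_1, p_3, p_13, p_10, p_7, p_2.
From those, p_6, p_4 — 8 in total.
Nothing else is reachable below p_8; 8 in all.

8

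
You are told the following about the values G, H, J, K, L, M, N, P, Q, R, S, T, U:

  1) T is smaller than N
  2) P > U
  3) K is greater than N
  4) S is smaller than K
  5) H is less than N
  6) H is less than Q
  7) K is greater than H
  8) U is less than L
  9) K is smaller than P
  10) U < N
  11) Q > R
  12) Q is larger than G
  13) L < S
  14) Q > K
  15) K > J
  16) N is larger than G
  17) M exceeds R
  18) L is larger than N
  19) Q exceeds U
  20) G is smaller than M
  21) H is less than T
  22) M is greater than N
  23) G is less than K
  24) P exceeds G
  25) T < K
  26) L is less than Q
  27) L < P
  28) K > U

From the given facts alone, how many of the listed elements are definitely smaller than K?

8

From K the given relations immediately reach U, H, G, T, N, J, S.
From those, L — 8 in total.
No other element is forced below K by the given relations, so the count is 8.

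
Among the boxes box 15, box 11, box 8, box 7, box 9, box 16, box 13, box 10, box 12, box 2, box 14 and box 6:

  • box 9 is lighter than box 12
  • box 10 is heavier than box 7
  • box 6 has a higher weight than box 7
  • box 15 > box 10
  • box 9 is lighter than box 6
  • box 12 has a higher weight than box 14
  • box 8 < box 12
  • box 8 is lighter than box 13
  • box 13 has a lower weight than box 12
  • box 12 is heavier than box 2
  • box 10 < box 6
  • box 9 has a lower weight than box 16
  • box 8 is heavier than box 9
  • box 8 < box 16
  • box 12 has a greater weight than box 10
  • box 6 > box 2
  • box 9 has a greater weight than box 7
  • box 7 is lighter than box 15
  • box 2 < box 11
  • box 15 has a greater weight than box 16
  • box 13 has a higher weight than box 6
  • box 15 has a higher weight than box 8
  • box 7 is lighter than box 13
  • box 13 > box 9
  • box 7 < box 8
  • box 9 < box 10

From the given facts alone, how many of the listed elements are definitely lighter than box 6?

Directly below box 6: box 7, box 2, box 9, box 10.
Nothing else is reachable below box 6; 4 in all.

4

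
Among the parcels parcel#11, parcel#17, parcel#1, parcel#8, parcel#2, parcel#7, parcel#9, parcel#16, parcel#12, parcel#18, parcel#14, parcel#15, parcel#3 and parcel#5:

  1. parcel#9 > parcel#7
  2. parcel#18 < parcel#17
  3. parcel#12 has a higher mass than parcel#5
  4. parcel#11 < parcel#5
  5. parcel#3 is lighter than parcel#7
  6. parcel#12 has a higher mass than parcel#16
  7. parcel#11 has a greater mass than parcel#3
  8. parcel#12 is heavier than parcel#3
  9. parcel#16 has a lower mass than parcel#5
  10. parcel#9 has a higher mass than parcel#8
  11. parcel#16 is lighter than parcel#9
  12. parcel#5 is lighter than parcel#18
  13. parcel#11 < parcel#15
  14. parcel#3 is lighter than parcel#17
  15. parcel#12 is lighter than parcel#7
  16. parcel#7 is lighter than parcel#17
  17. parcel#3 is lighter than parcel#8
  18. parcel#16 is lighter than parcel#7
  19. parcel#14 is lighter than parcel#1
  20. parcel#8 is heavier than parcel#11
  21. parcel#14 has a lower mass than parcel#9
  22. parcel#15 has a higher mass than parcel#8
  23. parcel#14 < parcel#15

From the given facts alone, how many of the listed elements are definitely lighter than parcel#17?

7

The elements the relations force below parcel#17 are parcel#3, parcel#16, parcel#11, parcel#5, parcel#18, parcel#12, parcel#7 — no chain reaches any other.
That is 7.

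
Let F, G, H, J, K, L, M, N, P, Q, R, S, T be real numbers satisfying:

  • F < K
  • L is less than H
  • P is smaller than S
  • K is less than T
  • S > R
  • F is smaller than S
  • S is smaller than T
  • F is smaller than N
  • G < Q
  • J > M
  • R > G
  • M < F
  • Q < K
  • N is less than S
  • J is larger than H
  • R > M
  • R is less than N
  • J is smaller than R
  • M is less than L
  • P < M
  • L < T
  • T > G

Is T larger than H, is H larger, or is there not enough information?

H < J and J < R give H < R.
With R < N: H < J < R < N.
Then N < S extends the chain to S.
With S < T: H < J < R < N < S < T.
So T is larger.

T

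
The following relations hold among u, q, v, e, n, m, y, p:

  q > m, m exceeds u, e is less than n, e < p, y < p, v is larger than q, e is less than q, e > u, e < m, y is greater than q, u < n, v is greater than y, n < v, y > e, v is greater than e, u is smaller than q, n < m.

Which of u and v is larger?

v

The relevant relations are u < e; e < n; n < m; m < q; q < y; y < v.
Chaining these gives u < e < n < m < q < y < v.
So u < v; v is the larger of the two.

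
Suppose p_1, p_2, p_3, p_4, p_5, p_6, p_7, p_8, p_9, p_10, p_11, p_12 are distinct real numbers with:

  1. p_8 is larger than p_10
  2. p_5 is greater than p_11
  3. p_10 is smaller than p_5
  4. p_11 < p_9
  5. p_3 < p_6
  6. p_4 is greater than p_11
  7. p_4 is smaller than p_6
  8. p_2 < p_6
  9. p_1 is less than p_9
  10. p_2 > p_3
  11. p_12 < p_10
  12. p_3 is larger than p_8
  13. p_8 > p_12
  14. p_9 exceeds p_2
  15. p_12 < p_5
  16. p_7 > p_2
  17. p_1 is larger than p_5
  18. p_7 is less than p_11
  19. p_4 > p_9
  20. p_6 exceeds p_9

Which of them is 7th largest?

p_7

The consecutive relations fix a unique order: p_12 < p_10 < p_8 < p_3 < p_2 < p_7 < p_11 < p_5 < p_1 < p_9 < p_4 < p_6.
Counting 7 from the largest end gives p_7.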